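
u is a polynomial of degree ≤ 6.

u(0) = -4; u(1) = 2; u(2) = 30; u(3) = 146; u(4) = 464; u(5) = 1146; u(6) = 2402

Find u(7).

Write u(x) = ax^6 + bx^5 + cx^4 + dx³ + ex² + px + q; the 7 given values yield a linear system in the 7 coefficients.
Solving, the top 2 coefficients vanish, and u(x) = 2x^4 - x³ + 5x - 4.
Then u(7) = 4490.

4490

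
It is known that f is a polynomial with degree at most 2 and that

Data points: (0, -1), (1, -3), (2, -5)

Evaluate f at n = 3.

Write f(n) = an² + bn + c; the 3 given values yield a linear system in the 3 coefficients.
Solving, the leading coefficient vanishes, and f(n) = -2n - 1.
Then f(3) = -7.

-7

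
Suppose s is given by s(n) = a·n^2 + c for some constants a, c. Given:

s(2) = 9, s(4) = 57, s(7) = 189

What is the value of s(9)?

From s(2) = 9 and s(4) = 57: 4a + c = 9 and 16a + c = 57.
Subtracting: 12a = 48, so a = 4; then c = 9 − 4·4 = -7.
So s(n) = 4n² − 7, and s(9) = 317.

317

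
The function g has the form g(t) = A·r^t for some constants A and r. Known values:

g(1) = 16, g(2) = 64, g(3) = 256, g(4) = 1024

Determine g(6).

16384

Consecutive ratio: 64/16 = 4, and 256/64 = 4, so r = 4.
Then A·4^1 = 16 gives A = 4, and g(t) = 4·4^t.
g(6) = 4·4^6 = 16384.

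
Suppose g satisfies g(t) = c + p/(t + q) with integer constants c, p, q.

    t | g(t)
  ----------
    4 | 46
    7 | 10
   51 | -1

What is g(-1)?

(g(t) − c)(t + q) = p for each data point; the three points give a linear system in c and q, then p follows.
Solving: c = -2, q = -3, p = 48, so g(t) = -2 + 48/(t − 3).
Then g(-1) = -2 + 48/(-4) = -14.

-14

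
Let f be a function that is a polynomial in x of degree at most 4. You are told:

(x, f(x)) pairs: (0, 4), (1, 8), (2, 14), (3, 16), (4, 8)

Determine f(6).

-62

Write f(x) = ax^4 + bx³ + cx² + dx + e; the 5 given values yield a linear system in the 5 coefficients.
Solving, the leading coefficient vanishes, and f(x) = -x³ + 4x² + x + 4.
Then f(6) = -62.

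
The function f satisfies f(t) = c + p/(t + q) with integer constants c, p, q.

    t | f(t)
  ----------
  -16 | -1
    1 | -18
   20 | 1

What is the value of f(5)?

(f(t) − c)(t + q) = p for each data point; the three points give a linear system in c and q, then p follows.
Solving: c = 0, q = -2, p = 18, so f(t) = 18/(t − 2).
Then f(5) = 0 + 18/3 = 6.

6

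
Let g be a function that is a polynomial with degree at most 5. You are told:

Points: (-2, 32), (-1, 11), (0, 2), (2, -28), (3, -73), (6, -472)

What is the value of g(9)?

Write g(m) = am^5 + bm^4 + cm³ + dm² + em + p; the 6 given values yield a linear system in the 6 coefficients.
Solving, the top 2 coefficients vanish, and g(m) = -2m³ - 7m + 2.
Then g(9) = -1519.

-1519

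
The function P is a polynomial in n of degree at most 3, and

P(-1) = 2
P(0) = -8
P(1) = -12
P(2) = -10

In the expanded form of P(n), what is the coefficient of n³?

0

First differences: -10, -4, 2. Second differences: 6, 6.
Level-2 differences are constant, so P has degree 2.
Fitting a degree-2 polynomial gives P(n) = 3n² - 7n - 8.
The coefficient of n³ is 0.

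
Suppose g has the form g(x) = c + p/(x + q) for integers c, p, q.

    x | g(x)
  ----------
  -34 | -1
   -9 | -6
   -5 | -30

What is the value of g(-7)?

(g(x) − c)(x + q) = p for each data point; the three points give a linear system in c and q, then p follows.
Solving: c = 0, q = 4, p = 30, so g(x) = 30/(x + 4).
Then g(-7) = 0 + 30/(-3) = -10.

-10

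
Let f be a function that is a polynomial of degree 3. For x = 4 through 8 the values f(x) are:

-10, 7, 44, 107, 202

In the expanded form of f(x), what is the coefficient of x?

First differences: 17, 37, 63, 95. Second differences: 20, 26, 32. Third differences: 6, 6.
Level-3 differences are constant, so f has degree 3.
Fitting a degree-3 polynomial gives f(x) = x³ - 5x² + x + 2.
The coefficient of x is 1.

1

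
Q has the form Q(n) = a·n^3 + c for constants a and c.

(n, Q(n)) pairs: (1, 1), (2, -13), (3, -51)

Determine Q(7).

From Q(1) = 1 and Q(2) = -13: 1a + c = 1 and 8a + c = -13.
Subtracting: 7a = -14, so a = -2; then c = 1 − (-2)·1 = 3.
So Q(n) = -2n³ + 3, and Q(7) = -683.

-683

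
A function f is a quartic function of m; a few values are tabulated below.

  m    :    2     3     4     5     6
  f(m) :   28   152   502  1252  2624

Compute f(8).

8362

Write f(m) = am^4 + bm³ + cm² + dm + e; the 5 given values yield a linear system in the 5 coefficients.
Solving, f(m) = 2m^4 + m³ - 6m² + 5m + 2.
Then f(8) = 8362.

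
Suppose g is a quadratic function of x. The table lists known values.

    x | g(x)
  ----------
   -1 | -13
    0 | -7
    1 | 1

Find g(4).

Write g(x) = ax² + bx + c; the 3 given values yield a linear system in the 3 coefficients.
Solving, g(x) = x² + 7x - 7.
Then g(4) = 37.

37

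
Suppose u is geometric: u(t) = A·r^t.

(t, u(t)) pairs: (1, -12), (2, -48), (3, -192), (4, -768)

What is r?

Consecutive ratio: -48/(-12) = 4, and -192/(-48) = 4, so r = 4.
Then A·4^1 = -12 gives A = -3, and u(t) = -3·4^t.

4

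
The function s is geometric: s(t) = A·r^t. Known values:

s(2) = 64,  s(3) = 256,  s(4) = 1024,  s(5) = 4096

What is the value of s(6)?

16384

Consecutive ratio: 256/64 = 4, and 1024/256 = 4, so r = 4.
Then A·4^2 = 64 gives A = 4, and s(t) = 4·4^t.
s(6) = 4·4^6 = 16384.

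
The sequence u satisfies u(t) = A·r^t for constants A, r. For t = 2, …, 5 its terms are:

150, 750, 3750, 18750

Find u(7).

468750

Consecutive ratio: 750/150 = 5, and 3750/750 = 5, so r = 5.
Then A·5^2 = 150 gives A = 6, and u(t) = 6·5^t.
u(7) = 6·5^7 = 468750.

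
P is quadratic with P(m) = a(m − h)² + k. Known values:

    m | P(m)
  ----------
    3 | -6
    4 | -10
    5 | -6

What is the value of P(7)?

26

First differences -4, 4; second difference 8 = 2a, so a = 4.
Expanding, the m-coefficient is −2ah = -8h; matching it to the data gives h = 4, and then k = -10.
So P(m) = 4(m − 4)² − 10.
P(7) = 4·3² − 10 = 26.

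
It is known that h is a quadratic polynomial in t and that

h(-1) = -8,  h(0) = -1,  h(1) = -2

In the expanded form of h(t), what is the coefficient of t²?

-4

Write h(t) = at² + bt + c; the 3 given values yield a linear system in the 3 coefficients.
Solving, h(t) = -4t² + 3t - 1.
The coefficient of t² is -4.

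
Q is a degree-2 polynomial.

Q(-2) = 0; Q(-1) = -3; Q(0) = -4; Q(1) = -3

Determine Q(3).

5

First differences: -3, -1, 1. Second differences: 2, 2.
Level-2 differences are constant, so Q has degree 2.
Fitting a degree-2 polynomial gives Q(n) = n² - 4.
Then Q(3) = 5.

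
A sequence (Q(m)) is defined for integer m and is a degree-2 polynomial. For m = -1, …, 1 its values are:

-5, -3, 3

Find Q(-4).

13

Write Q(m) = am² + bm + c; the 3 given values yield a linear system in the 3 coefficients.
Solving, Q(m) = 2m² + 4m - 3.
Then Q(-4) = 13.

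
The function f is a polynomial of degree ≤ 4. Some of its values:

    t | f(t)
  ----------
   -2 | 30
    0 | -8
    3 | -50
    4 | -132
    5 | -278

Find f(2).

-14

Write f(t) = at^4 + bt³ + ct² + dt + e; the 5 given values yield a linear system in the 5 coefficients.
Solving, the leading coefficient vanishes, and f(t) = -3t³ + 4t² + t - 8.
Then f(2) = -14.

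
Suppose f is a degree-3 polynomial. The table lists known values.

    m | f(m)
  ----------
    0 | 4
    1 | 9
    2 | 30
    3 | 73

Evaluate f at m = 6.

394

Write f(m) = am³ + bm² + cm + d; the 4 given values yield a linear system in the 4 coefficients.
Solving, f(m) = m³ + 5m² - m + 4.
Then f(6) = 394.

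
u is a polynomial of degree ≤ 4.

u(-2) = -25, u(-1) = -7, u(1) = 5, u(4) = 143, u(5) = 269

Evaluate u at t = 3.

Write u(t) = at^4 + bt³ + ct² + dt + e; the 5 given values yield a linear system in the 5 coefficients.
Solving, the leading coefficient vanishes, and u(t) = 2t³ + 4t - 1.
Then u(3) = 65.

65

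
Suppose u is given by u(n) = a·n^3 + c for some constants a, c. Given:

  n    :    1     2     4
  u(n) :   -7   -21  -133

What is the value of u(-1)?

From u(1) = -7 and u(2) = -21: 1a + c = -7 and 8a + c = -21.
Subtracting: 7a = -14, so a = -2; then c = -7 − (-2)·1 = -5.
So u(n) = -2n³ − 5, and u(-1) = -3.

-3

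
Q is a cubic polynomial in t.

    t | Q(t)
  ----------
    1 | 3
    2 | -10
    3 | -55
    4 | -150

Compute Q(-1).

Write Q(t) = at³ + bt² + ct + d; the 4 given values yield a linear system in the 4 coefficients.
Solving, Q(t) = -3t³ + 2t² + 2t + 2.
Then Q(-1) = 5.

5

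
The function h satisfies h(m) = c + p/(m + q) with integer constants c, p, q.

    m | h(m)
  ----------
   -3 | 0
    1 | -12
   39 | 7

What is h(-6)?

(h(m) − c)(m + q) = p for each data point; the three points give a linear system in c and q, then p follows.
Solving: c = 6, q = -3, p = 36, so h(m) = 6 + 36/(m − 3).
Then h(-6) = 6 + 36/(-9) = 2.

2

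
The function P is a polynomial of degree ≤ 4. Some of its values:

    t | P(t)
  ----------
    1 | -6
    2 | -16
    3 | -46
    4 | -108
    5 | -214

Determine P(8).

-916

First differences: -10, -30, -62, -106. Second differences: -20, -32, -44. Third differences: -12, -12.
Level-3 differences are constant, so P has degree 3.
Fitting a degree-3 polynomial gives P(t) = -2t³ + 2t² - 2t - 4.
Then P(8) = -916.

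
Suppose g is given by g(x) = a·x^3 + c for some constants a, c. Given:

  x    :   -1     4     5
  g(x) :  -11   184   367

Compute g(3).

73

From g(-1) = -11 and g(4) = 184: -1a + c = -11 and 64a + c = 184.
Subtracting: 65a = 195, so a = 3; then c = -11 − 3·(-1) = -8.
So g(x) = 3x³ − 8, and g(3) = 73.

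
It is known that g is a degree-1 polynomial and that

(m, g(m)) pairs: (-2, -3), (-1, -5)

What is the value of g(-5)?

3

Write g(m) = am + b; the 2 given values yield a linear system in the 2 coefficients.
Solving, g(m) = -2m - 7.
Then g(-5) = 3.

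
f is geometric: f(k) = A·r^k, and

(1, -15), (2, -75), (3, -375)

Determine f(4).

Consecutive ratio: -75/(-15) = 5, and -375/(-75) = 5, so r = 5.
Then A·5^1 = -15 gives A = -3, and f(k) = -3·5^k.
f(4) = -3·5^4 = -1875.

-1875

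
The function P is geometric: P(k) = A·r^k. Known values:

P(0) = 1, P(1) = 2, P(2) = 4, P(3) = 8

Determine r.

Consecutive ratio: 2/1 = 2, and 4/2 = 2, so r = 2.
Then A·2^0 = 1 gives A = 1, and P(k) = 1·2^k.

2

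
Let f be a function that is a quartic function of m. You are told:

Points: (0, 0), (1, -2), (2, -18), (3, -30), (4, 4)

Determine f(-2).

Write f(m) = am^4 + bm³ + cm² + dm + e; the 5 given values yield a linear system in the 5 coefficients.
Solving, f(m) = m^4 - 3m³ - 5m² + 5m.
Then f(-2) = 10.

10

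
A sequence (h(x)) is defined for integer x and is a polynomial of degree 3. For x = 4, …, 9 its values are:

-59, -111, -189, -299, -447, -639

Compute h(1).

Write h(x) = ax³ + bx² + cx + d; the 6 given values yield a linear system in the 4 coefficients.
Solving, h(x) = -x³ + 2x² - 9x + 9.
Then h(1) = 1.

1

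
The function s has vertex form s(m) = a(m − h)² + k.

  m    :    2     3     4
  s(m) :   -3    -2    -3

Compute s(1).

-6

First differences 1, -1; second difference -2 = 2a, so a = -1.
Expanding, the m-coefficient is −2ah = 2h; matching it to the data gives h = 3, and then k = -2.
So s(m) = -1(m − 3)² − 2.
s(1) = -1·(-2)² − 2 = -6.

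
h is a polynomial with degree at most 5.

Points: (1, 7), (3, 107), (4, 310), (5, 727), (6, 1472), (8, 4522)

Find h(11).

15787

Write h(k) = ak^5 + bk^4 + ck³ + dk² + ek + p; the 6 given values yield a linear system in the 6 coefficients.
Solving, the leading coefficient vanishes, and h(k) = k^4 + k³ - 2k² + 5k + 2.
Then h(11) = 15787.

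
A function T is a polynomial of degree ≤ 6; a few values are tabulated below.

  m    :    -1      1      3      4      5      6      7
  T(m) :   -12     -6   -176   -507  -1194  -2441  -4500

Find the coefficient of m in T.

1

Write T(m) = am^6 + bm^5 + cm^4 + dm³ + em² + pm + q; the 7 given values yield a linear system in the 7 coefficients.
Solving, the top 2 coefficients vanish, and T(m) = -2m^4 + 2m³ - 8m² + m + 1.
The coefficient of m is 1.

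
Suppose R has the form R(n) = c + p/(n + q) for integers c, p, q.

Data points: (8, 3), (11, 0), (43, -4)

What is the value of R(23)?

(R(n) − c)(n + q) = p for each data point; the three points give a linear system in c and q, then p follows.
Solving: c = -5, q = -3, p = 40, so R(n) = -5 + 40/(n − 3).
Then R(23) = -5 + 40/20 = -3.

-3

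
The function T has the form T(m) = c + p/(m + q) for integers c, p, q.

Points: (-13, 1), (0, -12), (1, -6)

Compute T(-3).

(T(m) − c)(m + q) = p for each data point; the three points give a linear system in c and q, then p follows.
Solving: c = 0, q = 1, p = -12, so T(m) = -12/(m + 1).
Then T(-3) = 0 − 12/(-2) = 6.

6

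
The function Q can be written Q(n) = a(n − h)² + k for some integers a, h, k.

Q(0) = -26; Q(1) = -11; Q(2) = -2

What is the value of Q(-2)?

-74

First differences 15, 9; second difference -6 = 2a, so a = -3.
Expanding, the n-coefficient is −2ah = 6h; matching it to the data gives h = 3, and then k = 1.
So Q(n) = -3(n − 3)² + 1.
Q(-2) = -3·(-5)² + 1 = -74.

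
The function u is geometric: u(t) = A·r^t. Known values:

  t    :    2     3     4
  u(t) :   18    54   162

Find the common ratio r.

3

Consecutive ratio: 54/18 = 3, and 162/54 = 3, so r = 3.
Then A·3^2 = 18 gives A = 2, and u(t) = 2·3^t.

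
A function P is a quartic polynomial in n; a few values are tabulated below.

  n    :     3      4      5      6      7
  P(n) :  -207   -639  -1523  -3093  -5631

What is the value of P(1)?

Write P(n) = an^4 + bn³ + cn² + dn + e; the 5 given values yield a linear system in the 5 coefficients.
Solving, P(n) = -2n^4 - 3n³ + 4n² + n - 3.
Then P(1) = -3.

-3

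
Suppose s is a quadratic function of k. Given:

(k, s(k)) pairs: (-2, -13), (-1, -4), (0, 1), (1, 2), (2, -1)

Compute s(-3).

-26

First differences: 9, 5, 1, -3. Second differences: -4, -4, -4.
Level-2 differences are constant, so s has degree 2.
Fitting a degree-2 polynomial gives s(k) = -2k² + 3k + 1.
Then s(-3) = -26.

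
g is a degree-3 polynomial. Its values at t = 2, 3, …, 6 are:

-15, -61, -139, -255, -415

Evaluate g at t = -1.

-9

Write g(t) = at³ + bt² + ct + d; the 5 given values yield a linear system in the 4 coefficients.
Solving, g(t) = -t³ - 7t² + 8t + 5.
Then g(-1) = -9.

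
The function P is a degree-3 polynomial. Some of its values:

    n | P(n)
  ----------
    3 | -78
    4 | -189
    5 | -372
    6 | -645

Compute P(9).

Write P(n) = an³ + bn² + cn + d; the 4 given values yield a linear system in the 4 coefficients.
Solving, P(n) = -3n³ + 3.
Then P(9) = -2184.

-2184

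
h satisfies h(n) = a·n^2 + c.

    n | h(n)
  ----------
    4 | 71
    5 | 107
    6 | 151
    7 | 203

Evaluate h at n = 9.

331

From h(4) = 71 and h(5) = 107: 16a + c = 71 and 25a + c = 107.
Subtracting: 9a = 36, so a = 4; then c = 71 − 4·16 = 7.
So h(n) = 4n² + 7, and h(9) = 331.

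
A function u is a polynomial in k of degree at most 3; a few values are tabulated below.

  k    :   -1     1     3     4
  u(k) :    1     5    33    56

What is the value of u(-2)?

Write u(k) = ak³ + bk² + ck + d; the 4 given values yield a linear system in the 4 coefficients.
Solving, the leading coefficient vanishes, and u(k) = 3k² + 2k.
Then u(-2) = 8.

8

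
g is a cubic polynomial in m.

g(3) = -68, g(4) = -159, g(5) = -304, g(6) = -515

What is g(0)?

1

Write g(m) = am³ + bm² + cm + d; the 4 given values yield a linear system in the 4 coefficients.
Solving, g(m) = -2m³ - 3m² + 4m + 1.
The constant term is g(0) = 1.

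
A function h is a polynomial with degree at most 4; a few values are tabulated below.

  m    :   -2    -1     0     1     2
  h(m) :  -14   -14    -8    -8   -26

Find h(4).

-164

First differences: 0, 6, 0, -18. Second differences: 6, -6, -18. Third differences: -12, -12.
Level-3 differences are constant, so h has degree 3.
Fitting a degree-3 polynomial gives h(m) = -2m³ - 3m² + 5m - 8.
Then h(4) = -164.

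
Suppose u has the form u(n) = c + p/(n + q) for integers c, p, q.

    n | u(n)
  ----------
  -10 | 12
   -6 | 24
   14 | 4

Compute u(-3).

-30

(u(n) − c)(n + q) = p for each data point; the three points give a linear system in c and q, then p follows.
Solving: c = 6, q = 4, p = -36, so u(n) = 6 − 36/(n + 4).
Then u(-3) = 6 − 36/1 = -30.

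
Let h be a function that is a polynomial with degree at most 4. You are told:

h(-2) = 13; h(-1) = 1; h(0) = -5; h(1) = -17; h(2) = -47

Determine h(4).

First differences: -12, -6, -12, -30. Second differences: 6, -6, -18. Third differences: -12, -12.
Level-3 differences are constant, so h has degree 3.
Fitting a degree-3 polynomial gives h(m) = -2m³ - 3m² - 7m - 5.
Then h(4) = -209.

-209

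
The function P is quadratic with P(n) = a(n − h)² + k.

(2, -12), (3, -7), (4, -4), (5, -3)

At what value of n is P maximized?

5

First differences 5, 3, 1; second difference -2 = 2a, so a = -1.
Expanding, the n-coefficient is −2ah = 2h; matching it to the data gives h = 5, and then k = -3.
So P(n) = -1(n − 5)² − 3.
Hence h = 5.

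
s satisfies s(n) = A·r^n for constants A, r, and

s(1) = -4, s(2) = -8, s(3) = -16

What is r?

2

Consecutive ratio: -8/(-4) = 2, and -16/(-8) = 2, so r = 2.
Then A·2^1 = -4 gives A = -2, and s(n) = -2·2^n.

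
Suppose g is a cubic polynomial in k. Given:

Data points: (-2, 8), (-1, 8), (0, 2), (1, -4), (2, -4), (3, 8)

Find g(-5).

First differences: 0, -6, -6, 0, 12. Second differences: -6, 0, 6, 12. Third differences: 6, 6, 6.
Level-3 differences are constant, so g has degree 3.
Fitting a degree-3 polynomial gives g(k) = k³ - 7k + 2.
Then g(-5) = -88.

-88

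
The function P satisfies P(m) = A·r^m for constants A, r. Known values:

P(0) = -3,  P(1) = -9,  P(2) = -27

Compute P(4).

Consecutive ratio: -9/(-3) = 3, and -27/(-9) = 3, so r = 3.
Then A·3^0 = -3 gives A = -3, and P(m) = -3·3^m.
P(4) = -3·3^4 = -243.

-243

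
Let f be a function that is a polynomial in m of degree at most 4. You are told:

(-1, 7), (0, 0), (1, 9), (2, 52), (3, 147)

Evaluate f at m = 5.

First differences: -7, 9, 43, 95. Second differences: 16, 34, 52. Third differences: 18, 18.
Level-3 differences are constant, so f has degree 3.
Fitting a degree-3 polynomial gives f(m) = 3m³ + 8m² - 2m.
Then f(5) = 565.

565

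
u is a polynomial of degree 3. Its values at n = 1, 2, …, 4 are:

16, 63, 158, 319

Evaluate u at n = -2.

-17

Write u(n) = an³ + bn² + cn + d; the 4 given values yield a linear system in the 4 coefficients.
Solving, u(n) = 3n³ + 6n² + 8n - 1.
Then u(-2) = -17.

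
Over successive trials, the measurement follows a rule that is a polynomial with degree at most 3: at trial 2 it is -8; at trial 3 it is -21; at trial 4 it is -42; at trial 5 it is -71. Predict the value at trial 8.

Write the value at t as h(t).
First differences: -13, -21, -29. Second differences: -8, -8.
Level-2 differences are constant, so h has degree 2.
Fitting a degree-2 polynomial gives h(t) = -4t² + 7t - 6.
Then h(8) = -206.

-206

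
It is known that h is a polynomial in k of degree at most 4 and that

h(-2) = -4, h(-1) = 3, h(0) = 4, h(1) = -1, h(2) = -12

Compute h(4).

-52

Write h(k) = ak^4 + bk³ + ck² + dk + e; the 5 given values yield a linear system in the 5 coefficients.
Solving, the top 2 coefficients vanish, and h(k) = -3k² - 2k + 4.
Then h(4) = -52.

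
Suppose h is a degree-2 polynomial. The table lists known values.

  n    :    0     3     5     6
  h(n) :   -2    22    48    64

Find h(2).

12

Write h(n) = an² + bn + c; the 4 given values yield a linear system in the 3 coefficients.
Solving, h(n) = n² + 5n - 2.
Then h(2) = 12.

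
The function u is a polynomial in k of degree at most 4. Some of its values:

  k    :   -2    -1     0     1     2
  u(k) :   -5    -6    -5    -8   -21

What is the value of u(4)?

Write u(k) = ak^4 + bk³ + ck² + dk + e; the 5 given values yield a linear system in the 5 coefficients.
Solving, the leading coefficient vanishes, and u(k) = -k³ - 2k² - 5.
Then u(4) = -101.

-101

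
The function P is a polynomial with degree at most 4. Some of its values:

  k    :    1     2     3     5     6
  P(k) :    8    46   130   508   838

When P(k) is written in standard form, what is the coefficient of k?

2

Write P(k) = ak^4 + bk³ + ck² + dk + e; the 5 given values yield a linear system in the 5 coefficients.
Solving, the leading coefficient vanishes, and P(k) = 3k³ + 5k² + 2k - 2.
The coefficient of k is 2.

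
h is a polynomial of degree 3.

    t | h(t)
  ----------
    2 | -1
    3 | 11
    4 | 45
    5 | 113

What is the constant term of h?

Write h(t) = at³ + bt² + ct + d; the 4 given values yield a linear system in the 4 coefficients.
Solving, h(t) = 2t³ - 7t² + 9t - 7.
The constant term is h(0) = -7.

-7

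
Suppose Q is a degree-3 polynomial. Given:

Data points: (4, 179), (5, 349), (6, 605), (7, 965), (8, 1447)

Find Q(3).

77

First differences: 170, 256, 360, 482. Second differences: 86, 104, 122. Third differences: 18, 18.
Level-3 differences are constant, so Q has degree 3.
Fitting a degree-3 polynomial gives Q(n) = 3n³ - 2n² + 5n - 1.
Then Q(3) = 77.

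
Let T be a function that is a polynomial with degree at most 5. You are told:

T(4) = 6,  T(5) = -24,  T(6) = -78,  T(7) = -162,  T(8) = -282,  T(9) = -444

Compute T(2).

First differences: -30, -54, -84, -120, -162. Second differences: -24, -30, -36, -42. Third differences: -6, -6, -6.
Level-3 differences are constant, so T has degree 3.
Fitting a degree-3 polynomial gives T(x) = -x³ + 3x² + 4x + 6.
Then T(2) = 18.

18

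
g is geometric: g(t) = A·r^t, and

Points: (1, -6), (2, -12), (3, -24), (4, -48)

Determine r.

Consecutive ratio: -12/(-6) = 2, and -24/(-12) = 2, so r = 2.
Then A·2^1 = -6 gives A = -3, and g(t) = -3·2^t.

2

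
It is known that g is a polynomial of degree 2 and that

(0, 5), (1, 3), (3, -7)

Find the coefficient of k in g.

-1

Write g(k) = ak² + bk + c; the 3 given values yield a linear system in the 3 coefficients.
Solving, g(k) = -k² - k + 5.
The coefficient of k is -1.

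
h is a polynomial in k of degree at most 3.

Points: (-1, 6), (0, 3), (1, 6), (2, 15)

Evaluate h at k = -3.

Write h(k) = ak³ + bk² + ck + d; the 4 given values yield a linear system in the 4 coefficients.
Solving, the leading coefficient vanishes, and h(k) = 3k² + 3.
Then h(-3) = 30.

30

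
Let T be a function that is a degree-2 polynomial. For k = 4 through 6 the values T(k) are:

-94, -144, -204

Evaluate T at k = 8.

-354

Write T(k) = ak² + bk + c; the 3 given values yield a linear system in the 3 coefficients.
Solving, T(k) = -5k² - 5k + 6.
Then T(8) = -354.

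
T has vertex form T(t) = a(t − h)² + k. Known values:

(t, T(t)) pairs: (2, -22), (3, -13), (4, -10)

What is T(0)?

-58

First differences 9, 3; second difference -6 = 2a, so a = -3.
Expanding, the t-coefficient is −2ah = 6h; matching it to the data gives h = 4, and then k = -10.
So T(t) = -3(t − 4)² − 10.
T(0) = -3·(-4)² − 10 = -58.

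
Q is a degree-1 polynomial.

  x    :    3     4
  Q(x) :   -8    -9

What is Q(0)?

Write Q(x) = ax + b; the 2 given values yield a linear system in the 2 coefficients.
Solving, Q(x) = -x - 5.
The constant term is Q(0) = -5.

-5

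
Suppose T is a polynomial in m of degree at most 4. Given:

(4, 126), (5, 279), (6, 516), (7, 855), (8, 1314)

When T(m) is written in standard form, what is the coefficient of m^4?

First differences: 153, 237, 339, 459. Second differences: 84, 102, 120. Third differences: 18, 18.
Level-3 differences are constant, so T has degree 3.
Fitting a degree-3 polynomial gives T(m) = 3m³ - 3m² - 3m - 6.
The coefficient of m^4 is 0.

0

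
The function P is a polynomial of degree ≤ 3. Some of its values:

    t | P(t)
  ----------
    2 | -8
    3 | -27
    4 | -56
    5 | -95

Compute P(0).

First differences: -19, -29, -39. Second differences: -10, -10.
Level-2 differences are constant, so P has degree 2.
Fitting a degree-2 polynomial gives P(t) = -5t² + 6t.
Then P(0) = 0.

0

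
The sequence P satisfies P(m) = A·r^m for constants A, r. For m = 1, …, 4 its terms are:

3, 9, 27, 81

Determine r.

Consecutive ratio: 9/3 = 3, and 27/9 = 3, so r = 3.
Then A·3^1 = 3 gives A = 1, and P(m) = 1·3^m.

3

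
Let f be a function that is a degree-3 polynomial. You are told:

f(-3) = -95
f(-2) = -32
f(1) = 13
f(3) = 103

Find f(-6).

Write f(m) = am³ + bm² + cm + d; the 4 given values yield a linear system in the 4 coefficients.
Solving, f(m) = 3m³ + 6m + 4.
Then f(-6) = -680.

-680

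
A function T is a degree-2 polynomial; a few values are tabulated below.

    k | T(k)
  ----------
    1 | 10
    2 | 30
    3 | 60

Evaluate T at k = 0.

Write T(k) = ak² + bk + c; the 3 given values yield a linear system in the 3 coefficients.
Solving, T(k) = 5k² + 5k.
Then T(0) = 0.

0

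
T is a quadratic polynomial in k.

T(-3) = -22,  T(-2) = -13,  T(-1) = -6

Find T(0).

Write T(k) = ak² + bk + c; the 3 given values yield a linear system in the 3 coefficients.
Solving, T(k) = -k² + 4k - 1.
Then T(0) = -1.

-1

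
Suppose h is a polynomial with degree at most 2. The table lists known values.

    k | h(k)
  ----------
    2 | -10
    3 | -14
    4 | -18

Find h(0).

First differences: -4, -4.
Level-1 differences are constant, so h has degree 1.
Fitting a degree-1 polynomial gives h(k) = -4k - 2.
Then h(0) = -2.

-2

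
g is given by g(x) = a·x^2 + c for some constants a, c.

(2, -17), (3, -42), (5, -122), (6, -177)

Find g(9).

-402

From g(2) = -17 and g(3) = -42: 4a + c = -17 and 9a + c = -42.
Subtracting: 5a = -25, so a = -5; then c = -17 − (-5)·4 = 3.
So g(x) = -5x² + 3, and g(9) = -402.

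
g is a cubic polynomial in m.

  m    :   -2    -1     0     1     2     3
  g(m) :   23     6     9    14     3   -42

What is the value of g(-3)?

Write g(m) = am³ + bm² + cm + d; the 6 given values yield a linear system in the 4 coefficients.
Solving, g(m) = -3m³ + m² + 7m + 9.
Then g(-3) = 78.

78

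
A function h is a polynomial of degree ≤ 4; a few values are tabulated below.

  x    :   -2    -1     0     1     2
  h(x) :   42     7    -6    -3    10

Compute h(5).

49

First differences: -35, -13, 3, 13. Second differences: 22, 16, 10. Third differences: -6, -6.
Level-3 differences are constant, so h has degree 3.
Fitting a degree-3 polynomial gives h(x) = -x³ + 8x² - 4x - 6.
Then h(5) = 49.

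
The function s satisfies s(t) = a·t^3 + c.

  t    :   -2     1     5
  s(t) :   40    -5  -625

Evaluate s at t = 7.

From s(-2) = 40 and s(1) = -5: -8a + c = 40 and 1a + c = -5.
Subtracting: 9a = -45, so a = -5; then c = 40 − (-5)·(-8) = 0.
So s(t) = -5t³ + 0, and s(7) = -1715.

-1715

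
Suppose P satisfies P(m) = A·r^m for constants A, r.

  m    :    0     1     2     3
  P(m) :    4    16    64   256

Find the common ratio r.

4

Consecutive ratio: 16/4 = 4, and 64/16 = 4, so r = 4.
Then A·4^0 = 4 gives A = 4, and P(m) = 4·4^m.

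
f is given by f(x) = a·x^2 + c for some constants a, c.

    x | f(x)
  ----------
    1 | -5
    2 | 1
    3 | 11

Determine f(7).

From f(1) = -5 and f(2) = 1: 1a + c = -5 and 4a + c = 1.
Subtracting: 3a = 6, so a = 2; then c = -5 − 2·1 = -7.
So f(x) = 2x² − 7, and f(7) = 91.

91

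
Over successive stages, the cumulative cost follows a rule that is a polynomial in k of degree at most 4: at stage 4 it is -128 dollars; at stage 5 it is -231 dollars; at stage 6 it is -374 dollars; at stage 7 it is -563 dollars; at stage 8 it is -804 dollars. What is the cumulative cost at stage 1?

Write the value at k as T(k).
First differences: -103, -143, -189, -241. Second differences: -40, -46, -52. Third differences: -6, -6.
Level-3 differences are constant, so T has degree 3.
Fitting a degree-3 polynomial gives T(k) = -k³ - 5k² + 3k + 4.
Then T(1) = 1.

1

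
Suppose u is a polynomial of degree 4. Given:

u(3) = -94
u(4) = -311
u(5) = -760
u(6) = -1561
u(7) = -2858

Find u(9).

Write u(m) = am^4 + bm³ + cm² + dm + e; the 5 given values yield a linear system in the 5 coefficients.
Solving, u(m) = -m^4 - 2m³ + 5m² - 3m + 5.
Then u(9) = -7636.

-7636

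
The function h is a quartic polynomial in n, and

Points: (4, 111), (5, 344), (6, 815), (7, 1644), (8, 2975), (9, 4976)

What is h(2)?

Write h(n) = an^4 + bn³ + cn² + dn + e; the 6 given values yield a linear system in the 5 coefficients.
Solving, h(n) = n^4 - 2n³ - 2n² + 4n - 1.
Then h(2) = -1.

-1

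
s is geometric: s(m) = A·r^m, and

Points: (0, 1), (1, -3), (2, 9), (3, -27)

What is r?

-3

Consecutive ratio: -3/1 = -3, and 9/(-3) = -3, so r = -3.
Then A·(-3)^0 = 1 gives A = 1, and s(m) = 1·(-3)^m.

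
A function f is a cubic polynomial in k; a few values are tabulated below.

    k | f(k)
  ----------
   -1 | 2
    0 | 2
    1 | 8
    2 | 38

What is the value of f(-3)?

-52

Write f(k) = ak³ + bk² + ck + d; the 4 given values yield a linear system in the 4 coefficients.
Solving, f(k) = 3k³ + 3k² + 2.
Then f(-3) = -52.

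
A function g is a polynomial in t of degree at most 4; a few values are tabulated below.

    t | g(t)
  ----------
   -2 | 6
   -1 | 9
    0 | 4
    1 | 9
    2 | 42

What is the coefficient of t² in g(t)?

First differences: 3, -5, 5, 33. Second differences: -8, 10, 28. Third differences: 18, 18.
Level-3 differences are constant, so g has degree 3.
Fitting a degree-3 polynomial gives g(t) = 3t³ + 5t² - 3t + 4.
The coefficient of t² is 5.

5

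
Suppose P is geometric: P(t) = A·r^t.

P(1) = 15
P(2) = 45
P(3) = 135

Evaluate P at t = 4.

Consecutive ratio: 45/15 = 3, and 135/45 = 3, so r = 3.
Then A·3^1 = 15 gives A = 5, and P(t) = 5·3^t.
P(4) = 5·3^4 = 405.

405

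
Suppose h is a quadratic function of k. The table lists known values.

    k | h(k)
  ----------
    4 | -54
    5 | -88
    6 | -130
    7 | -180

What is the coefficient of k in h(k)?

First differences: -34, -42, -50. Second differences: -8, -8.
Level-2 differences are constant, so h has degree 2.
Fitting a degree-2 polynomial gives h(k) = -4k² + 2k + 2.
The coefficient of k is 2.

2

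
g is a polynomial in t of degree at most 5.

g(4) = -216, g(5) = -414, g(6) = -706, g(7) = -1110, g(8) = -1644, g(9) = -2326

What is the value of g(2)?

-30

Write g(t) = at^5 + bt^4 + ct³ + dt² + et + p; the 6 given values yield a linear system in the 6 coefficients.
Solving, the top 2 coefficients vanish, and g(t) = -3t³ - 2t² + 3t - 4.
Then g(2) = -30.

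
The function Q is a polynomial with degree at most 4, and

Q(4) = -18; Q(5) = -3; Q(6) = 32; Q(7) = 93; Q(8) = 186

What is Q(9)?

First differences: 15, 35, 61, 93. Second differences: 20, 26, 32. Third differences: 6, 6.
Level-3 differences are constant, so Q has degree 3.
Extending the table by one column gives the next first difference 131, so Q(9) = 186 + 131 = 317.

317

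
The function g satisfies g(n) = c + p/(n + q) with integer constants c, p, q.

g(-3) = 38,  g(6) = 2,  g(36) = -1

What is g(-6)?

(g(n) − c)(n + q) = p for each data point; the three points give a linear system in c and q, then p follows.
Solving: c = -2, q = 4, p = 40, so g(n) = -2 + 40/(n + 4).
Then g(-6) = -2 + 40/(-2) = -22.

-22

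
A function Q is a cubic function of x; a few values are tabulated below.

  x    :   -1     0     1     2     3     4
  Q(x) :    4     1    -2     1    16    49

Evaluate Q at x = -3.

-14

First differences: -3, -3, 3, 15, 33. Second differences: 0, 6, 12, 18. Third differences: 6, 6, 6.
Level-3 differences are constant, so Q has degree 3.
Fitting a degree-3 polynomial gives Q(x) = x³ - 4x + 1.
Then Q(-3) = -14.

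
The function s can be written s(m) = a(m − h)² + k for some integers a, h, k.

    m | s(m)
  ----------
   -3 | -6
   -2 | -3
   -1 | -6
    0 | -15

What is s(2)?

First differences 3, -3, -9; second difference -6 = 2a, so a = -3.
Expanding, the m-coefficient is −2ah = 6h; matching it to the data gives h = -2, and then k = -3.
So s(m) = -3(m + 2)² − 3.
s(2) = -3·4² − 3 = -51.

-51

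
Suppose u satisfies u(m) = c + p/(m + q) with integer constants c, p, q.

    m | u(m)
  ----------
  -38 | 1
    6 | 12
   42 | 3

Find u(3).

(u(m) − c)(m + q) = p for each data point; the three points give a linear system in c and q, then p follows.
Solving: c = 2, q = -2, p = 40, so u(m) = 2 + 40/(m − 2).
Then u(3) = 2 + 40/1 = 42.

42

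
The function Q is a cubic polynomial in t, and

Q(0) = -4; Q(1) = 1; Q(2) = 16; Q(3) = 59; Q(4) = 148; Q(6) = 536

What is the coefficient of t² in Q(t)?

-4

Write Q(t) = at³ + bt² + ct + d; the 6 given values yield a linear system in the 4 coefficients.
Solving, Q(t) = 3t³ - 4t² + 6t - 4.
The coefficient of t² is -4.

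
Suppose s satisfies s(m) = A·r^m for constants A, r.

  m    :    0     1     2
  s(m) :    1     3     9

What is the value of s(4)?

81

Consecutive ratio: 3/1 = 3, and 9/3 = 3, so r = 3.
Then A·3^0 = 1 gives A = 1, and s(m) = 1·3^m.
s(4) = 1·3^4 = 81.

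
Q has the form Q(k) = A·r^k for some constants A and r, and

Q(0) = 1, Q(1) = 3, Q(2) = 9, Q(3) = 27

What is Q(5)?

Consecutive ratio: 3/1 = 3, and 9/3 = 3, so r = 3.
Then A·3^0 = 1 gives A = 1, and Q(k) = 1·3^k.
Q(5) = 1·3^5 = 243.

243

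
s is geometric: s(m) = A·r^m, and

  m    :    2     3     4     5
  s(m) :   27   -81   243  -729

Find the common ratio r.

-3

Consecutive ratio: -81/27 = -3, and 243/(-81) = -3, so r = -3.
Then A·(-3)^2 = 27 gives A = 3, and s(m) = 3·(-3)^m.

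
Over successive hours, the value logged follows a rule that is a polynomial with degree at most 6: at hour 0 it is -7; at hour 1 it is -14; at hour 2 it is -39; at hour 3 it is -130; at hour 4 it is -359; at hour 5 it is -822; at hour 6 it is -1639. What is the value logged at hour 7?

-2954

Write the value at k as s(k).
First differences: -7, -25, -91, -229, -463, -817. Second differences: -18, -66, -138, -234, -354. Third differences: -48, -72, -96, -120. Fourth differences: -24, -24, -24.
Level-4 differences are constant, so s has degree 4.
Fitting a degree-4 polynomial gives s(k) = -k^4 - 2k³ + 4k² - 8k - 7.
Then s(7) = -2954.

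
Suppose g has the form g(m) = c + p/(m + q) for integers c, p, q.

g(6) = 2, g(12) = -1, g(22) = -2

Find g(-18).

-4

(g(m) − c)(m + q) = p for each data point; the three points give a linear system in c and q, then p follows.
Solving: c = -3, q = -2, p = 20, so g(m) = -3 + 20/(m − 2).
Then g(-18) = -3 + 20/(-20) = -4.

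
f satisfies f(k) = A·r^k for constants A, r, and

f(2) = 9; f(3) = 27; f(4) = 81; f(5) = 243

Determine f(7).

2187

Consecutive ratio: 27/9 = 3, and 81/27 = 3, so r = 3.
Then A·3^2 = 9 gives A = 1, and f(k) = 1·3^k.
f(7) = 1·3^7 = 2187.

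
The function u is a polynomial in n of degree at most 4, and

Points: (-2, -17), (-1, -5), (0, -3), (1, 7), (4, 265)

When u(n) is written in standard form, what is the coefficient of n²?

Write u(n) = an^4 + bn³ + cn² + dn + e; the 5 given values yield a linear system in the 5 coefficients.
Solving, the leading coefficient vanishes, and u(n) = 3n³ + 4n² + 3n - 3.
The coefficient of n² is 4.

4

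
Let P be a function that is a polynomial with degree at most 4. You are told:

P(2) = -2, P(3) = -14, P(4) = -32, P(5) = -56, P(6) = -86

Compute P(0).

Write P(x) = ax^4 + bx³ + cx² + dx + e; the 5 given values yield a linear system in the 5 coefficients.
Solving, the top 2 coefficients vanish, and P(x) = -3x² + 3x + 4.
Then P(0) = 4.

4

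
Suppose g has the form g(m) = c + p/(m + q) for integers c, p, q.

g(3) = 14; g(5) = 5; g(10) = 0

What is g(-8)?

(g(m) − c)(m + q) = p for each data point; the three points give a linear system in c and q, then p follows.
Solving: c = -4, q = -1, p = 36, so g(m) = -4 + 36/(m − 1).
Then g(-8) = -4 + 36/(-9) = -8.

-8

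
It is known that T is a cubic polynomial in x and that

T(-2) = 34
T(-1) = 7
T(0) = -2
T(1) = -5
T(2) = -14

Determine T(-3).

Write T(x) = ax³ + bx² + cx + d; the 5 given values yield a linear system in the 4 coefficients.
Solving, T(x) = -2x³ + 3x² - 4x - 2.
Then T(-3) = 91.

91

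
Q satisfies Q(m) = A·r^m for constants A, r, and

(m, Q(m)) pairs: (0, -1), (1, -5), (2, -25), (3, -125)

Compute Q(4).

-625

Consecutive ratio: -5/(-1) = 5, and -25/(-5) = 5, so r = 5.
Then A·5^0 = -1 gives A = -1, and Q(m) = -1·5^m.
Q(4) = -1·5^4 = -625.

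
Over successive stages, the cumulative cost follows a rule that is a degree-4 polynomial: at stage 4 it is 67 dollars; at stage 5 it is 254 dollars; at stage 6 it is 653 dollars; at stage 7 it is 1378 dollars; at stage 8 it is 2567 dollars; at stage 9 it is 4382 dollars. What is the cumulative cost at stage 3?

Write the value at x as u(x).
Write u(x) = ax^4 + bx³ + cx² + dx + e; the 6 given values yield a linear system in the 5 coefficients.
Solving, u(x) = x^4 - 3x³ + x - 1.
Then u(3) = 2.

2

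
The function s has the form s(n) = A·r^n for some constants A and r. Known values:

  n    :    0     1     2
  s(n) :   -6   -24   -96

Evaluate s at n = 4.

Consecutive ratio: -24/(-6) = 4, and -96/(-24) = 4, so r = 4.
Then A·4^0 = -6 gives A = -6, and s(n) = -6·4^n.
s(4) = -6·4^4 = -1536.

-1536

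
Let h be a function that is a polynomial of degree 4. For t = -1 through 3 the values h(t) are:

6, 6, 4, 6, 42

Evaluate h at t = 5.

Write h(t) = at^4 + bt³ + ct² + dt + e; the 5 given values yield a linear system in the 5 coefficients.
Solving, h(t) = t^4 - t³ - 2t² + 6.
Then h(5) = 456.

456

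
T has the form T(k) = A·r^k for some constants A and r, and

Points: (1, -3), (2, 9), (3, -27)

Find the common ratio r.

-3

Consecutive ratio: 9/(-3) = -3, and -27/9 = -3, so r = -3.
Then A·(-3)^1 = -3 gives A = 1, and T(k) = 1·(-3)^k.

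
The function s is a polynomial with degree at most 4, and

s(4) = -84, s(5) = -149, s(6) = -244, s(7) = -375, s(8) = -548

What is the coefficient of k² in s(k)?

First differences: -65, -95, -131, -173. Second differences: -30, -36, -42. Third differences: -6, -6.
Level-3 differences are constant, so s has degree 3.
Fitting a degree-3 polynomial gives s(k) = -k³ - 4k - 4.
The coefficient of k² is 0.

0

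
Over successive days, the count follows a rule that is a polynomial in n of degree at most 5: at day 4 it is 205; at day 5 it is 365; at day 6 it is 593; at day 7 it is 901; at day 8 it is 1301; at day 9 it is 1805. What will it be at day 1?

13

Write the value at n as u(n).
First differences: 160, 228, 308, 400, 504. Second differences: 68, 80, 92, 104. Third differences: 12, 12, 12.
Level-3 differences are constant, so u has degree 3.
Fitting a degree-3 polynomial gives u(n) = 2n³ + 4n² + 2n + 5.
Then u(1) = 13.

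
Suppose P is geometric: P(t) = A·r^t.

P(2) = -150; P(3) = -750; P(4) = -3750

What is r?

Consecutive ratio: -750/(-150) = 5, and -3750/(-750) = 5, so r = 5.
Then A·5^2 = -150 gives A = -6, and P(t) = -6·5^t.

5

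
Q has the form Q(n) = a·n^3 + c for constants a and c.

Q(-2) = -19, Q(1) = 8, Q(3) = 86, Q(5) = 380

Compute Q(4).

From Q(-2) = -19 and Q(1) = 8: -8a + c = -19 and 1a + c = 8.
Subtracting: 9a = 27, so a = 3; then c = -19 − 3·(-8) = 5.
So Q(n) = 3n³ + 5, and Q(4) = 197.

197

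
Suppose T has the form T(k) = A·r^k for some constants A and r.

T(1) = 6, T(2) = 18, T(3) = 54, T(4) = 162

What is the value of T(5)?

486

Consecutive ratio: 18/6 = 3, and 54/18 = 3, so r = 3.
Then A·3^1 = 6 gives A = 2, and T(k) = 2·3^k.
T(5) = 2·3^5 = 486.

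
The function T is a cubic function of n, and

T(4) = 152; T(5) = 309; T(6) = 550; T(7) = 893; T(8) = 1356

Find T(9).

First differences: 157, 241, 343, 463. Second differences: 84, 102, 120. Third differences: 18, 18.
Level-3 differences are constant, so T has degree 3.
Fitting a degree-3 polynomial gives T(n) = 3n³ - 3n² + n + 4.
Then T(9) = 1957.

1957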